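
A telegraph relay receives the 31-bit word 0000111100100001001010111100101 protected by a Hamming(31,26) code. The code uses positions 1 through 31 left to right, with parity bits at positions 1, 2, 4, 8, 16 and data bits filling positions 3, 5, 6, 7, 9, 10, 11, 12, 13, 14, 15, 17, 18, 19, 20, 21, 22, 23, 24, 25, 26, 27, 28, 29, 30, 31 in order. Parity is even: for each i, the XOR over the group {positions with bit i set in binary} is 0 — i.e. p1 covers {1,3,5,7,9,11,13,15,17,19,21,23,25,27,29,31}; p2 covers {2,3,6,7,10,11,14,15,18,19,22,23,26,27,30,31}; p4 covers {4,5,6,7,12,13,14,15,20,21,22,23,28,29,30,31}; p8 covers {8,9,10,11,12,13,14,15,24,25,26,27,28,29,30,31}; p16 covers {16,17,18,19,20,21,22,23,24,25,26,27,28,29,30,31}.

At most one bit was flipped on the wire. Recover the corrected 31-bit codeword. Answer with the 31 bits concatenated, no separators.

0000111100100001001010111100100

s1 (pos 1,3,5,7,9,11,13,15,17,19,21,23,25,27,29,31): 0⊕0⊕1⊕1⊕0⊕1⊕0⊕0⊕0⊕1⊕1⊕1⊕1⊕0⊕1⊕1 = 1
s2 (pos 2,3,6,7,10,11,14,15,18,19,22,23,26,27,30,31): 0⊕0⊕1⊕1⊕0⊕1⊕0⊕0⊕0⊕1⊕0⊕1⊕1⊕0⊕0⊕1 = 1
s4 (pos 4,5,6,7,12,13,14,15,20,21,22,23,28,29,30,31): 0⊕1⊕1⊕1⊕0⊕0⊕0⊕0⊕0⊕1⊕0⊕1⊕0⊕1⊕0⊕1 = 1
s8 (pos 8,9,10,11,12,13,14,15,24,25,26,27,28,29,30,31): 1⊕0⊕0⊕1⊕0⊕0⊕0⊕0⊕1⊕1⊕1⊕0⊕0⊕1⊕0⊕1 = 1
s16 (pos 16,17,18,19,20,21,22,23,24,25,26,27,28,29,30,31): 1⊕0⊕0⊕1⊕0⊕1⊕0⊕1⊕1⊕1⊕1⊕0⊕0⊕1⊕0⊕1 = 1
Syndrome s16…s1 = 11111 → error at position 31.
Flip position 31: 0000111100100001001010111100101 → 0000111100100001001010111100100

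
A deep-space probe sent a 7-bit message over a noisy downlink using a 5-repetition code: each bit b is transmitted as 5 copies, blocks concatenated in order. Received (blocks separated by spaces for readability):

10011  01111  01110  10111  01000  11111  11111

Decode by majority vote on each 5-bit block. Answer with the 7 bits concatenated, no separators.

Block 1 (10011): 3 ones → 1
Block 2 (01111): 4 ones → 1
Block 3 (01110): 3 ones → 1
Block 4 (10111): 4 ones → 1
Block 5 (01000): 1 one → 0
Block 6 (11111): 5 ones → 1
Block 7 (11111): 5 ones → 1

1111011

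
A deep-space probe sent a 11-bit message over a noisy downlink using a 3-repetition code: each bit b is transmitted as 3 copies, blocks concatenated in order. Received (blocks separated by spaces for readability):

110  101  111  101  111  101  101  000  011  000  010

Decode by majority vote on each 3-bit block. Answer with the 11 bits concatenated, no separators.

11111110100

Block 1 (110): 2 ones → 1
Block 2 (101): 2 ones → 1
Block 3 (111): 3 ones → 1
Block 4 (101): 2 ones → 1
Block 5 (111): 3 ones → 1
Block 6 (101): 2 ones → 1
Block 7 (101): 2 ones → 1
Block 8 (000): 0 ones → 0
Block 9 (011): 2 ones → 1
Block 10 (000): 0 ones → 0
Block 11 (010): 1 one → 0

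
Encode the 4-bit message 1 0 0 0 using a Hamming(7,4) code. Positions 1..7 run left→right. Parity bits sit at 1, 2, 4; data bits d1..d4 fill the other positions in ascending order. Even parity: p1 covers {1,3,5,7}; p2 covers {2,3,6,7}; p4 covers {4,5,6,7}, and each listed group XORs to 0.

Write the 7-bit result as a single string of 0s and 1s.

1110000

Place data at non-parity positions: p1 p2 1 p4 0 0 0
p1 (pos 1,3,5,7): XOR of data positions = 1⊕0⊕0 = 1
p2 (pos 2,3,6,7): XOR of data positions = 1⊕0⊕0 = 1
p4 (pos 4,5,6,7): XOR of data positions = 0⊕0⊕0 = 0
Codeword: 1110000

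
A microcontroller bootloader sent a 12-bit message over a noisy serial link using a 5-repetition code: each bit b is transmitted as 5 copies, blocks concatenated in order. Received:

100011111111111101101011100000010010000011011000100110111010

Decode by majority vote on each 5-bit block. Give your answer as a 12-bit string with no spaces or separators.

011110001011

Block 1 (10001): 2 ones → 0
Block 2 (11111): 5 ones → 1
Block 3 (11111): 5 ones → 1
Block 4 (10110): 3 ones → 1
Block 5 (10111): 4 ones → 1
Block 6 (00000): 0 ones → 0
Block 7 (01001): 2 ones → 0
Block 8 (00000): 0 ones → 0
Block 9 (11011): 4 ones → 1
Block 10 (00010): 1 one → 0
Block 11 (01101): 3 ones → 1
Block 12 (11010): 3 ones → 1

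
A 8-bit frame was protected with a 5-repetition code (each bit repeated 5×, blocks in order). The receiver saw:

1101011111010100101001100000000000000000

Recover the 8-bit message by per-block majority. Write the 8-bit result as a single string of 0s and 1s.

11000000

Block 1 (11010): 3 ones → 1
Block 2 (11111): 5 ones → 1
Block 3 (01010): 2 ones → 0
Block 4 (01010): 2 ones → 0
Block 5 (01100): 2 ones → 0
Block 6 (00000): 0 ones → 0
Block 7 (00000): 0 ones → 0
Block 8 (00000): 0 ones → 0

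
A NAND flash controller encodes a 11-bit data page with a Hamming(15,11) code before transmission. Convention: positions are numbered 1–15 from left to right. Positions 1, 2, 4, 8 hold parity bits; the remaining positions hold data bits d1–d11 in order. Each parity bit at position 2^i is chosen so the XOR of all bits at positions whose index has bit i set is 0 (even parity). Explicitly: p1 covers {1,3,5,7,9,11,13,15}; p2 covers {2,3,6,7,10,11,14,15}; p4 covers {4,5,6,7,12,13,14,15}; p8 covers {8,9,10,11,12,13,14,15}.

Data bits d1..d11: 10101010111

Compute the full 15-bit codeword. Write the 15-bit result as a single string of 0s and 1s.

Place data at non-parity positions: p1 p2 1 p4 0 1 0 p8 1 0 1 0 1 1 1
p1 (pos 1,3,5,7,9,11,13,15): XOR of data positions = 1⊕0⊕0⊕1⊕1⊕1⊕1 = 1
p2 (pos 2,3,6,7,10,11,14,15): XOR of data positions = 1⊕1⊕0⊕0⊕1⊕1⊕1 = 1
p4 (pos 4,5,6,7,12,13,14,15): XOR of data positions = 0⊕1⊕0⊕0⊕1⊕1⊕1 = 0
p8 (pos 8,9,10,11,12,13,14,15): XOR of data positions = 1⊕0⊕1⊕0⊕1⊕1⊕1 = 1
Codeword: 111001011010111

111001011010111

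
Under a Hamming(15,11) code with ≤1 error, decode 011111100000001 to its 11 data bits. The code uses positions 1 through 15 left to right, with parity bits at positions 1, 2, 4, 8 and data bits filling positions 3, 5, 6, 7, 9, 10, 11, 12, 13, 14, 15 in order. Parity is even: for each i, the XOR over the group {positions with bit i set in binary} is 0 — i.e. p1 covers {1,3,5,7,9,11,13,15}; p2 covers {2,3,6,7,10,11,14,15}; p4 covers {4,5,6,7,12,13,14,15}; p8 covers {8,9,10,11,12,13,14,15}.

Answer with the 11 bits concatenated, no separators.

s1 (pos 1,3,5,7,9,11,13,15): 0⊕1⊕1⊕1⊕0⊕0⊕0⊕1 = 0
s2 (pos 2,3,6,7,10,11,14,15): 1⊕1⊕1⊕1⊕0⊕0⊕0⊕1 = 1
s4 (pos 4,5,6,7,12,13,14,15): 1⊕1⊕1⊕1⊕0⊕0⊕0⊕1 = 1
s8 (pos 8,9,10,11,12,13,14,15): 0⊕0⊕0⊕0⊕0⊕0⊕0⊕1 = 1
Syndrome s8…s1 = 1110 → error at position 14.
Flip position 14: 011111100000001 → 011111100000011
Read data bits from positions 3,5,6,7,9,10,11,12,13,14,15: 11110000011

11110000011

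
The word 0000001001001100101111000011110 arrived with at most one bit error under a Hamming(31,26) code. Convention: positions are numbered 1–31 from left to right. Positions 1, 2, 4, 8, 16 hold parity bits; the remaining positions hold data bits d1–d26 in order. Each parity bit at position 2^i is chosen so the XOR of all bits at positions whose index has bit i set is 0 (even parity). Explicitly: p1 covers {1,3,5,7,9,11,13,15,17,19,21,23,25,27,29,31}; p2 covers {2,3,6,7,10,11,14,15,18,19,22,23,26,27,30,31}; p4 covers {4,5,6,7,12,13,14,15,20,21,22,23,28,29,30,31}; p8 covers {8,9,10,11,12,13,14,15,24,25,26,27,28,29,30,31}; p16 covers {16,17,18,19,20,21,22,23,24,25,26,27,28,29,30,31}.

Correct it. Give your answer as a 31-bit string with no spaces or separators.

0000001001001100101111000011111

s1 (pos 1,3,5,7,9,11,13,15,17,19,21,23,25,27,29,31): 0⊕0⊕0⊕1⊕0⊕0⊕1⊕0⊕1⊕1⊕1⊕0⊕0⊕1⊕1⊕0 = 1
s2 (pos 2,3,6,7,10,11,14,15,18,19,22,23,26,27,30,31): 0⊕0⊕0⊕1⊕1⊕0⊕1⊕0⊕0⊕1⊕1⊕0⊕0⊕1⊕1⊕0 = 1
s4 (pos 4,5,6,7,12,13,14,15,20,21,22,23,28,29,30,31): 0⊕0⊕0⊕1⊕0⊕1⊕1⊕0⊕1⊕1⊕1⊕0⊕1⊕1⊕1⊕0 = 1
s8 (pos 8,9,10,11,12,13,14,15,24,25,26,27,28,29,30,31): 0⊕0⊕1⊕0⊕0⊕1⊕1⊕0⊕0⊕0⊕0⊕1⊕1⊕1⊕1⊕0 = 1
s16 (pos 16,17,18,19,20,21,22,23,24,25,26,27,28,29,30,31): 0⊕1⊕0⊕1⊕1⊕1⊕1⊕0⊕0⊕0⊕0⊕1⊕1⊕1⊕1⊕0 = 1
Syndrome s16…s1 = 11111 → error at position 31.
Flip position 31: 0000001001001100101111000011110 → 0000001001001100101111000011111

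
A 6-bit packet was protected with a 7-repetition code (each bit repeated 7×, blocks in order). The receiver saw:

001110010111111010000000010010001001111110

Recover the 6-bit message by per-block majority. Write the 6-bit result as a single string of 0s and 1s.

010001

Block 1 (0011100): 3 ones → 0
Block 2 (1011111): 6 ones → 1
Block 3 (1010000): 2 ones → 0
Block 4 (0000100): 1 one → 0
Block 5 (1000100): 2 ones → 0
Block 6 (1111110): 6 ones → 1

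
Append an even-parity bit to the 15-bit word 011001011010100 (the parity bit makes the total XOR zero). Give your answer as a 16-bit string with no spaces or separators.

XOR of the 15 data bits: 0⊕1⊕1⊕0⊕0⊕1⊕0⊕1⊕1⊕0⊕1⊕0⊕1⊕0⊕0 = 1
Parity bit = 1 (so all 16 bits XOR to 0).

0110010110101001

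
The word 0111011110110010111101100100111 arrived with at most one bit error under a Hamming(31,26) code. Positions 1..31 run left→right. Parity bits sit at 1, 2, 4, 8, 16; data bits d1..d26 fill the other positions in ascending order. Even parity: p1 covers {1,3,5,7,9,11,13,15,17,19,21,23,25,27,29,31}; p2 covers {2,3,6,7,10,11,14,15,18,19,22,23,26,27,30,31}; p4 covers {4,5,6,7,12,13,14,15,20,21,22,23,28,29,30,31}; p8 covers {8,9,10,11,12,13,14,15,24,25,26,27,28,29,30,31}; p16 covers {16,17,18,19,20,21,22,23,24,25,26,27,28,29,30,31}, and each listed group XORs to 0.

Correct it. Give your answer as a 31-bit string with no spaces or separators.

s1 (pos 1,3,5,7,9,11,13,15,17,19,21,23,25,27,29,31): 0⊕1⊕0⊕1⊕1⊕1⊕0⊕1⊕1⊕1⊕0⊕1⊕0⊕0⊕1⊕1 = 0
s2 (pos 2,3,6,7,10,11,14,15,18,19,22,23,26,27,30,31): 1⊕1⊕1⊕1⊕0⊕1⊕0⊕1⊕1⊕1⊕1⊕1⊕1⊕0⊕1⊕1 = 1
s4 (pos 4,5,6,7,12,13,14,15,20,21,22,23,28,29,30,31): 1⊕0⊕1⊕1⊕1⊕0⊕0⊕1⊕1⊕0⊕1⊕1⊕0⊕1⊕1⊕1 = 1
s8 (pos 8,9,10,11,12,13,14,15,24,25,26,27,28,29,30,31): 1⊕1⊕0⊕1⊕1⊕0⊕0⊕1⊕0⊕0⊕1⊕0⊕0⊕1⊕1⊕1 = 1
s16 (pos 16,17,18,19,20,21,22,23,24,25,26,27,28,29,30,31): 0⊕1⊕1⊕1⊕1⊕0⊕1⊕1⊕0⊕0⊕1⊕0⊕0⊕1⊕1⊕1 = 0
Syndrome s16…s1 = 01110 → error at position 14.
Flip position 14: 0111011110110010111101100100111 → 0111011110110110111101100100111

0111011110110110111101100100111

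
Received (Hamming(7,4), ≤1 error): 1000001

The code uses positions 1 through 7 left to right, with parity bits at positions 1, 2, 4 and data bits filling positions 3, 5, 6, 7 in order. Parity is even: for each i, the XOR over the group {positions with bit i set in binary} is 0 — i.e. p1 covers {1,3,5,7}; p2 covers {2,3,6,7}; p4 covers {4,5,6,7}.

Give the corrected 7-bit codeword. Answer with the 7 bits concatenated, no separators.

1000011

s1 (pos 1,3,5,7): 1⊕0⊕0⊕1 = 0
s2 (pos 2,3,6,7): 0⊕0⊕0⊕1 = 1
s4 (pos 4,5,6,7): 0⊕0⊕0⊕1 = 1
Syndrome s4…s1 = 110 → error at position 6.
Flip position 6: 1000001 → 1000011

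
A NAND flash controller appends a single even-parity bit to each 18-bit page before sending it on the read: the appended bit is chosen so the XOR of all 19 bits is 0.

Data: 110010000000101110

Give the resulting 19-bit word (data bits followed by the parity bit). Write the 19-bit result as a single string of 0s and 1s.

XOR of the 18 data bits: 1⊕1⊕0⊕0⊕1⊕0⊕0⊕0⊕0⊕0⊕0⊕0⊕1⊕0⊕1⊕1⊕1⊕0 = 1
Parity bit = 1 (so all 19 bits XOR to 0).

1100100000001011101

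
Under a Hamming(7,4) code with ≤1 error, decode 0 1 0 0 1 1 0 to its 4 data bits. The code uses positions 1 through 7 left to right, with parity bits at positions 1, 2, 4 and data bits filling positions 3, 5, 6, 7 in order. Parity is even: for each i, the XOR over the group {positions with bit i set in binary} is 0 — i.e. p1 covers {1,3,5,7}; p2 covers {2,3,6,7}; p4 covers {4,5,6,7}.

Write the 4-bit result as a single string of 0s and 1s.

0110

s1 (pos 1,3,5,7): 0⊕0⊕1⊕0 = 1
s2 (pos 2,3,6,7): 1⊕0⊕1⊕0 = 0
s4 (pos 4,5,6,7): 0⊕1⊕1⊕0 = 0
Syndrome s4…s1 = 001 → error at position 1.
Flip position 1: 0100110 → 1100110
Read data bits from positions 3,5,6,7: 0110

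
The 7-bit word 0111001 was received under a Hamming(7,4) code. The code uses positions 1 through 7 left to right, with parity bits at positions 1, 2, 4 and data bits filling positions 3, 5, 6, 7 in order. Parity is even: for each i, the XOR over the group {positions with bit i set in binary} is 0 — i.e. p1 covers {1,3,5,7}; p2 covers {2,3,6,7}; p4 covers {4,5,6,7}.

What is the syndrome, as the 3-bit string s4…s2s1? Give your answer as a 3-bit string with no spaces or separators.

010

s1 (pos 1,3,5,7): 0⊕1⊕0⊕1 = 0
s2 (pos 2,3,6,7): 1⊕1⊕0⊕1 = 1
s4 (pos 4,5,6,7): 1⊕0⊕0⊕1 = 0
Syndrome s4…s1 = 010 → error at position 2.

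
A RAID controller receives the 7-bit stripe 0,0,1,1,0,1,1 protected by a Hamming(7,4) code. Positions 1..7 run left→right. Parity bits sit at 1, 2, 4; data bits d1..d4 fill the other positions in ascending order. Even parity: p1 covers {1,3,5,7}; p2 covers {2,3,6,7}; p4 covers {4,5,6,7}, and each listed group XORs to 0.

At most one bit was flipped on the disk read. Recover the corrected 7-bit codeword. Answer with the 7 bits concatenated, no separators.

s1 (pos 1,3,5,7): 0⊕1⊕0⊕1 = 0
s2 (pos 2,3,6,7): 0⊕1⊕1⊕1 = 1
s4 (pos 4,5,6,7): 1⊕0⊕1⊕1 = 1
Syndrome s4…s1 = 110 → error at position 6.
Flip position 6: 0011011 → 0011001

0011001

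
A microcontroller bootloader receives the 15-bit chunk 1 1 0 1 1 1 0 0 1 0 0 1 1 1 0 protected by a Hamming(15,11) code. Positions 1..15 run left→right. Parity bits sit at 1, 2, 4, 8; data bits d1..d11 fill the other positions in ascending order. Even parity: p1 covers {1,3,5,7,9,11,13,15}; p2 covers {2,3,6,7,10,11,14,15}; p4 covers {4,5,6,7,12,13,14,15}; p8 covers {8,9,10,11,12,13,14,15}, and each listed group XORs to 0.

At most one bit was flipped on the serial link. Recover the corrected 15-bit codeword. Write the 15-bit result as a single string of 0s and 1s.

s1 (pos 1,3,5,7,9,11,13,15): 1⊕0⊕1⊕0⊕1⊕0⊕1⊕0 = 0
s2 (pos 2,3,6,7,10,11,14,15): 1⊕0⊕1⊕0⊕0⊕0⊕1⊕0 = 1
s4 (pos 4,5,6,7,12,13,14,15): 1⊕1⊕1⊕0⊕1⊕1⊕1⊕0 = 0
s8 (pos 8,9,10,11,12,13,14,15): 0⊕1⊕0⊕0⊕1⊕1⊕1⊕0 = 0
Syndrome s8…s1 = 0010 → error at position 2.
Flip position 2: 110111001001110 → 100111001001110

100111001001110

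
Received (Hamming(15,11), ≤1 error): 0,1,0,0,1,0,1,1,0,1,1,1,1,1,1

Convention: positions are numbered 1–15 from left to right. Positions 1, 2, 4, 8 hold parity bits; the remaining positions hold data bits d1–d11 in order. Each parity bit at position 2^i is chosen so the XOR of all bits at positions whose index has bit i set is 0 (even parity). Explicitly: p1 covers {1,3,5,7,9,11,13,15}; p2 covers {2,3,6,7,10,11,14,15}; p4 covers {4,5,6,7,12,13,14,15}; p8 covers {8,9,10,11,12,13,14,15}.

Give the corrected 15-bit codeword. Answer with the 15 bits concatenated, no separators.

s1 (pos 1,3,5,7,9,11,13,15): 0⊕0⊕1⊕1⊕0⊕1⊕1⊕1 = 1
s2 (pos 2,3,6,7,10,11,14,15): 1⊕0⊕0⊕1⊕1⊕1⊕1⊕1 = 0
s4 (pos 4,5,6,7,12,13,14,15): 0⊕1⊕0⊕1⊕1⊕1⊕1⊕1 = 0
s8 (pos 8,9,10,11,12,13,14,15): 1⊕0⊕1⊕1⊕1⊕1⊕1⊕1 = 1
Syndrome s8…s1 = 1001 → error at position 9.
Flip position 9: 010010110111111 → 010010111111111

010010111111111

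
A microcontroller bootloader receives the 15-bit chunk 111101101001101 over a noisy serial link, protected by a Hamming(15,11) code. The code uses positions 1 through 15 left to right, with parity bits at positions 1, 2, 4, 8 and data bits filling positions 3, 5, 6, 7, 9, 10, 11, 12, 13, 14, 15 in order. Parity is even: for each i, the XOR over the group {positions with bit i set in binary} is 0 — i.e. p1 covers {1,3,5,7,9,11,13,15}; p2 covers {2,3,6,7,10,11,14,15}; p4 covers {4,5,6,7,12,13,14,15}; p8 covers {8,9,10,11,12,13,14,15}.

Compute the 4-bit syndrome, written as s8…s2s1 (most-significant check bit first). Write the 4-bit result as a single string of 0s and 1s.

s1 (pos 1,3,5,7,9,11,13,15): 1⊕1⊕0⊕1⊕1⊕0⊕1⊕1 = 0
s2 (pos 2,3,6,7,10,11,14,15): 1⊕1⊕1⊕1⊕0⊕0⊕0⊕1 = 1
s4 (pos 4,5,6,7,12,13,14,15): 1⊕0⊕1⊕1⊕1⊕1⊕0⊕1 = 0
s8 (pos 8,9,10,11,12,13,14,15): 0⊕1⊕0⊕0⊕1⊕1⊕0⊕1 = 0
Syndrome s8…s1 = 0010 → error at position 2.

0010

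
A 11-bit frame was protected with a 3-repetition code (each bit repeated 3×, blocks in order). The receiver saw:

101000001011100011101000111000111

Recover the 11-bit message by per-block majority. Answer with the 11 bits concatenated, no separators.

10010110101

Block 1 (101): 2 ones → 1
Block 2 (000): 0 ones → 0
Block 3 (001): 1 one → 0
Block 4 (011): 2 ones → 1
Block 5 (100): 1 one → 0
Block 6 (011): 2 ones → 1
Block 7 (101): 2 ones → 1
Block 8 (000): 0 ones → 0
Block 9 (111): 3 ones → 1
Block 10 (000): 0 ones → 0
Block 11 (111): 3 ones → 1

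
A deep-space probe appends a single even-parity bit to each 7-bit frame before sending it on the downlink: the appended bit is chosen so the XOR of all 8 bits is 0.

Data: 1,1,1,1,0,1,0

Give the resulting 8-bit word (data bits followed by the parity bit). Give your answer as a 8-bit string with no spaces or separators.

XOR of the 7 data bits: 1⊕1⊕1⊕1⊕0⊕1⊕0 = 1
Parity bit = 1 (so all 8 bits XOR to 0).

11110101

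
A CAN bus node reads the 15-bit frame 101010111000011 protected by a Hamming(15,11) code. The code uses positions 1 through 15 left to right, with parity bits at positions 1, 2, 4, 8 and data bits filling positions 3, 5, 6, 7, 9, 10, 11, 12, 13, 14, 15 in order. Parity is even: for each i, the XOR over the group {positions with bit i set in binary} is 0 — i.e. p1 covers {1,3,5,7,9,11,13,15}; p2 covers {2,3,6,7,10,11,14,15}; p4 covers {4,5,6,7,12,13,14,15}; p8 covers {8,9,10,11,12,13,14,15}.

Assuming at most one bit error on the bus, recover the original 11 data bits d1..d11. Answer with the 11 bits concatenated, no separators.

11011000011

s1 (pos 1,3,5,7,9,11,13,15): 1⊕1⊕1⊕1⊕1⊕0⊕0⊕1 = 0
s2 (pos 2,3,6,7,10,11,14,15): 0⊕1⊕0⊕1⊕0⊕0⊕1⊕1 = 0
s4 (pos 4,5,6,7,12,13,14,15): 0⊕1⊕0⊕1⊕0⊕0⊕1⊕1 = 0
s8 (pos 8,9,10,11,12,13,14,15): 1⊕1⊕0⊕0⊕0⊕0⊕1⊕1 = 0
Syndrome s8…s1 = 0000 → no error.
Read data bits from positions 3,5,6,7,9,10,11,12,13,14,15: 11011000011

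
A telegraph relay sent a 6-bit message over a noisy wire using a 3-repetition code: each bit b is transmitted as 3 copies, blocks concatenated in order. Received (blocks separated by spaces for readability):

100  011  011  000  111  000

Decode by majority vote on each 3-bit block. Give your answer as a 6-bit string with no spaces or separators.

Block 1 (100): 1 one → 0
Block 2 (011): 2 ones → 1
Block 3 (011): 2 ones → 1
Block 4 (000): 0 ones → 0
Block 5 (111): 3 ones → 1
Block 6 (000): 0 ones → 0

011010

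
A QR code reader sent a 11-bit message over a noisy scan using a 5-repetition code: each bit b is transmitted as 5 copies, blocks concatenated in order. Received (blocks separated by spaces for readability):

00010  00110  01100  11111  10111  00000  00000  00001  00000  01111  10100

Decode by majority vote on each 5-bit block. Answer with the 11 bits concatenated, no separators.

00011000010

Block 1 (00010): 1 one → 0
Block 2 (00110): 2 ones → 0
Block 3 (01100): 2 ones → 0
Block 4 (11111): 5 ones → 1
Block 5 (10111): 4 ones → 1
Block 6 (00000): 0 ones → 0
Block 7 (00000): 0 ones → 0
Block 8 (00001): 1 one → 0
Block 9 (00000): 0 ones → 0
Block 10 (01111): 4 ones → 1
Block 11 (10100): 2 ones → 0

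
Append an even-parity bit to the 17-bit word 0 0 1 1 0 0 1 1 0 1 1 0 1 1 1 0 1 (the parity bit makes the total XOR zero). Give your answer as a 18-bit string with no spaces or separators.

XOR of the 17 data bits: 0⊕0⊕1⊕1⊕0⊕0⊕1⊕1⊕0⊕1⊕1⊕0⊕1⊕1⊕1⊕0⊕1 = 0
Parity bit = 0 (so all 18 bits XOR to 0).

001100110110111010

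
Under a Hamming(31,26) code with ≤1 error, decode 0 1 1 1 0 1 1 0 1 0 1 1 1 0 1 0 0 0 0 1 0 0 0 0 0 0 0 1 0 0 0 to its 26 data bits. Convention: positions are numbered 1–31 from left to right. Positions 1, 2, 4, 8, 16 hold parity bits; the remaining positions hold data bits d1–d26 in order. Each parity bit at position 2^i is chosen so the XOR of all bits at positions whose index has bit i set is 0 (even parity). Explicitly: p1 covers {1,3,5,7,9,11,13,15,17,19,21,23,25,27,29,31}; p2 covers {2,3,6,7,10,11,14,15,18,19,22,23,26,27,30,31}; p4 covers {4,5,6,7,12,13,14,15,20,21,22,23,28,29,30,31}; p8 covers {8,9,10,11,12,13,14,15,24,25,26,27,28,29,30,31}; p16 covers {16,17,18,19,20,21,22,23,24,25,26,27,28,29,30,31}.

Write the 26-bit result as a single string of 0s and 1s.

10111011101000100000001000

s1 (pos 1,3,5,7,9,11,13,15,17,19,21,23,25,27,29,31): 0⊕1⊕0⊕1⊕1⊕1⊕1⊕1⊕0⊕0⊕0⊕0⊕0⊕0⊕0⊕0 = 0
s2 (pos 2,3,6,7,10,11,14,15,18,19,22,23,26,27,30,31): 1⊕1⊕1⊕1⊕0⊕1⊕0⊕1⊕0⊕0⊕0⊕0⊕0⊕0⊕0⊕0 = 0
s4 (pos 4,5,6,7,12,13,14,15,20,21,22,23,28,29,30,31): 1⊕0⊕1⊕1⊕1⊕1⊕0⊕1⊕1⊕0⊕0⊕0⊕1⊕0⊕0⊕0 = 0
s8 (pos 8,9,10,11,12,13,14,15,24,25,26,27,28,29,30,31): 0⊕1⊕0⊕1⊕1⊕1⊕0⊕1⊕0⊕0⊕0⊕0⊕1⊕0⊕0⊕0 = 0
s16 (pos 16,17,18,19,20,21,22,23,24,25,26,27,28,29,30,31): 0⊕0⊕0⊕0⊕1⊕0⊕0⊕0⊕0⊕0⊕0⊕0⊕1⊕0⊕0⊕0 = 0
Syndrome s16…s1 = 00000 → no error.
Read data bits from positions 3,5,6,7,9,10,11,12,13,14,15,17,18,19,20,21,22,23,24,25,26,27,28,29,30,31: 10111011101000100000001000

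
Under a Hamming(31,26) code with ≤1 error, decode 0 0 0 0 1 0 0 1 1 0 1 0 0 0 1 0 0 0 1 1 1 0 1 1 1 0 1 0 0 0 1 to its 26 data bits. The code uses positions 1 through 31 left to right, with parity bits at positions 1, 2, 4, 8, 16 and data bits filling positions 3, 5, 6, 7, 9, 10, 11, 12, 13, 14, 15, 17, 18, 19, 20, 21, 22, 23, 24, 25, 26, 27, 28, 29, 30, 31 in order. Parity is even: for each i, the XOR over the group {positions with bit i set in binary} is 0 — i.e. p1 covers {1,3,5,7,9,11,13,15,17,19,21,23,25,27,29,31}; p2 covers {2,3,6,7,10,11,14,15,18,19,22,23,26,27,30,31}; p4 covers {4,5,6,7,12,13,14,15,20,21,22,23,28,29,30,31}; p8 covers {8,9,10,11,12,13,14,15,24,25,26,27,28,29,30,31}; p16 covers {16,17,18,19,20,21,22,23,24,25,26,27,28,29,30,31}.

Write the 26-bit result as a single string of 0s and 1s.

s1 (pos 1,3,5,7,9,11,13,15,17,19,21,23,25,27,29,31): 0⊕0⊕1⊕0⊕1⊕1⊕0⊕1⊕0⊕1⊕1⊕1⊕1⊕1⊕0⊕1 = 0
s2 (pos 2,3,6,7,10,11,14,15,18,19,22,23,26,27,30,31): 0⊕0⊕0⊕0⊕0⊕1⊕0⊕1⊕0⊕1⊕0⊕1⊕0⊕1⊕0⊕1 = 0
s4 (pos 4,5,6,7,12,13,14,15,20,21,22,23,28,29,30,31): 0⊕1⊕0⊕0⊕0⊕0⊕0⊕1⊕1⊕1⊕0⊕1⊕0⊕0⊕0⊕1 = 0
s8 (pos 8,9,10,11,12,13,14,15,24,25,26,27,28,29,30,31): 1⊕1⊕0⊕1⊕0⊕0⊕0⊕1⊕1⊕1⊕0⊕1⊕0⊕0⊕0⊕1 = 0
s16 (pos 16,17,18,19,20,21,22,23,24,25,26,27,28,29,30,31): 0⊕0⊕0⊕1⊕1⊕1⊕0⊕1⊕1⊕1⊕0⊕1⊕0⊕0⊕0⊕1 = 0
Syndrome s16…s1 = 00000 → no error.
Read data bits from positions 3,5,6,7,9,10,11,12,13,14,15,17,18,19,20,21,22,23,24,25,26,27,28,29,30,31: 01001010001001110111010001

01001010001001110111010001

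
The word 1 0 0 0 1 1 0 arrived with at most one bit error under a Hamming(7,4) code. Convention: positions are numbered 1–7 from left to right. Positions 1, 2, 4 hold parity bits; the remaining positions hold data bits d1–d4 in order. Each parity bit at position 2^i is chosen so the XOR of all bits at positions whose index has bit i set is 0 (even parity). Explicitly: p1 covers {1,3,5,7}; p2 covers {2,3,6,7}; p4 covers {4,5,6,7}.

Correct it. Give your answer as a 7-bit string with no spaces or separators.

1100110

s1 (pos 1,3,5,7): 1⊕0⊕1⊕0 = 0
s2 (pos 2,3,6,7): 0⊕0⊕1⊕0 = 1
s4 (pos 4,5,6,7): 0⊕1⊕1⊕0 = 0
Syndrome s4…s1 = 010 → error at position 2.
Flip position 2: 1000110 → 1100110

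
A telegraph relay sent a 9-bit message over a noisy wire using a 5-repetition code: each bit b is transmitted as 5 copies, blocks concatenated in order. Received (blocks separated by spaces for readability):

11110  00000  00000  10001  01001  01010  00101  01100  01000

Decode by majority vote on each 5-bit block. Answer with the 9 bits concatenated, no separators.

100000000

Block 1 (11110): 4 ones → 1
Block 2 (00000): 0 ones → 0
Block 3 (00000): 0 ones → 0
Block 4 (10001): 2 ones → 0
Block 5 (01001): 2 ones → 0
Block 6 (01010): 2 ones → 0
Block 7 (00101): 2 ones → 0
Block 8 (01100): 2 ones → 0
Block 9 (01000): 1 one → 0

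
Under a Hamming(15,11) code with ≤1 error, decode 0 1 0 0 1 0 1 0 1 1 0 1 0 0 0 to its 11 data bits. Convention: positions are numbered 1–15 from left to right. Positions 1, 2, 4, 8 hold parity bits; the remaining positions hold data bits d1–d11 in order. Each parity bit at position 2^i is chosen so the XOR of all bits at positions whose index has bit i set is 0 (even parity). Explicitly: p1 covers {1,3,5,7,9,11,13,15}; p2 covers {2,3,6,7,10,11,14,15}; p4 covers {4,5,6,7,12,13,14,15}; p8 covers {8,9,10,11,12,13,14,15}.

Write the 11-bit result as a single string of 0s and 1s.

s1 (pos 1,3,5,7,9,11,13,15): 0⊕0⊕1⊕1⊕1⊕0⊕0⊕0 = 1
s2 (pos 2,3,6,7,10,11,14,15): 1⊕0⊕0⊕1⊕1⊕0⊕0⊕0 = 1
s4 (pos 4,5,6,7,12,13,14,15): 0⊕1⊕0⊕1⊕1⊕0⊕0⊕0 = 1
s8 (pos 8,9,10,11,12,13,14,15): 0⊕1⊕1⊕0⊕1⊕0⊕0⊕0 = 1
Syndrome s8…s1 = 1111 → error at position 15.
Flip position 15: 010010101101000 → 010010101101001
Read data bits from positions 3,5,6,7,9,10,11,12,13,14,15: 01011101001

01011101001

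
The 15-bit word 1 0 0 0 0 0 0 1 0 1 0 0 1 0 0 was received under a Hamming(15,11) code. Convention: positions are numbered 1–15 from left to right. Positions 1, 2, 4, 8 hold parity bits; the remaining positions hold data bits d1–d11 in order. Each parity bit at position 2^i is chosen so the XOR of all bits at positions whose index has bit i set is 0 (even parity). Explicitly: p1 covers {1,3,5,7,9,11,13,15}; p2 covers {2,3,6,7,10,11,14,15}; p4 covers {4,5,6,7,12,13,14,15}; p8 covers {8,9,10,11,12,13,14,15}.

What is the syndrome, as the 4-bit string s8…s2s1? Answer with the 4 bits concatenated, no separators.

1110

s1 (pos 1,3,5,7,9,11,13,15): 1⊕0⊕0⊕0⊕0⊕0⊕1⊕0 = 0
s2 (pos 2,3,6,7,10,11,14,15): 0⊕0⊕0⊕0⊕1⊕0⊕0⊕0 = 1
s4 (pos 4,5,6,7,12,13,14,15): 0⊕0⊕0⊕0⊕0⊕1⊕0⊕0 = 1
s8 (pos 8,9,10,11,12,13,14,15): 1⊕0⊕1⊕0⊕0⊕1⊕0⊕0 = 1
Syndrome s8…s1 = 1110 → error at position 14.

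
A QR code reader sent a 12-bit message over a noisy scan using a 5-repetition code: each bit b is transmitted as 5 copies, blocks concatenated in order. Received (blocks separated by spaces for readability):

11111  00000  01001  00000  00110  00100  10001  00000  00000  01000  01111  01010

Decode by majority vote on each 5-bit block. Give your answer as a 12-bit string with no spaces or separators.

100000000010

Block 1 (11111): 5 ones → 1
Block 2 (00000): 0 ones → 0
Block 3 (01001): 2 ones → 0
Block 4 (00000): 0 ones → 0
Block 5 (00110): 2 ones → 0
Block 6 (00100): 1 one → 0
Block 7 (10001): 2 ones → 0
Block 8 (00000): 0 ones → 0
Block 9 (00000): 0 ones → 0
Block 10 (01000): 1 one → 0
Block 11 (01111): 4 ones → 1
Block 12 (01010): 2 ones → 0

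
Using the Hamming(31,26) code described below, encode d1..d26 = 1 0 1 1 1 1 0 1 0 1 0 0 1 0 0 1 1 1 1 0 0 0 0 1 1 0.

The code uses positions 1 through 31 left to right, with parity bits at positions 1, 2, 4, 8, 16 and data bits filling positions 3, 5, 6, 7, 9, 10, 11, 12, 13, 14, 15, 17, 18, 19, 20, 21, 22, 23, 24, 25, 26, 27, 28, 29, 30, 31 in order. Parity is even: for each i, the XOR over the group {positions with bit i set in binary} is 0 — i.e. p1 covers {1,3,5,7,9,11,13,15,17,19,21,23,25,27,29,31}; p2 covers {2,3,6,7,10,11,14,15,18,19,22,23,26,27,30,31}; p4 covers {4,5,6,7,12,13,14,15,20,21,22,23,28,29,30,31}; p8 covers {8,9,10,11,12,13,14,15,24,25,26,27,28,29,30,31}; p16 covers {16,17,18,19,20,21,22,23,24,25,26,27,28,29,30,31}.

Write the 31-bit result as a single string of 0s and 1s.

0111011111010101010011110000110

Place data at non-parity positions: p1 p2 1 p4 0 1 1 p8 1 1 0 1 0 1 0 p16 0 1 0 0 1 1 1 1 0 0 0 0 1 1 0
p1 (pos 1,3,5,7,9,11,13,15,17,19,21,23,25,27,29,31): XOR of data positions = 1⊕0⊕1⊕1⊕0⊕0⊕0⊕0⊕0⊕1⊕1⊕0⊕0⊕1⊕0 = 0
p2 (pos 2,3,6,7,10,11,14,15,18,19,22,23,26,27,30,31): XOR of data positions = 1⊕1⊕1⊕1⊕0⊕1⊕0⊕1⊕0⊕1⊕1⊕0⊕0⊕1⊕0 = 1
p4 (pos 4,5,6,7,12,13,14,15,20,21,22,23,28,29,30,31): XOR of data positions = 0⊕1⊕1⊕1⊕0⊕1⊕0⊕0⊕1⊕1⊕1⊕0⊕1⊕1⊕0 = 1
p8 (pos 8,9,10,11,12,13,14,15,24,25,26,27,28,29,30,31): XOR of data positions = 1⊕1⊕0⊕1⊕0⊕1⊕0⊕1⊕0⊕0⊕0⊕0⊕1⊕1⊕0 = 1
p16 (pos 16,17,18,19,20,21,22,23,24,25,26,27,28,29,30,31): XOR of data positions = 0⊕1⊕0⊕0⊕1⊕1⊕1⊕1⊕0⊕0⊕0⊕0⊕1⊕1⊕0 = 1
Codeword: 0111011111010101010011110000110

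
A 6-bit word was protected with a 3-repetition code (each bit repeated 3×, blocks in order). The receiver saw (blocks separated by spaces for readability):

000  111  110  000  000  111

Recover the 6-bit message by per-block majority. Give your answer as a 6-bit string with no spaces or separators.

011001

Block 1 (000): 0 ones → 0
Block 2 (111): 3 ones → 1
Block 3 (110): 2 ones → 1
Block 4 (000): 0 ones → 0
Block 5 (000): 0 ones → 0
Block 6 (111): 3 ones → 1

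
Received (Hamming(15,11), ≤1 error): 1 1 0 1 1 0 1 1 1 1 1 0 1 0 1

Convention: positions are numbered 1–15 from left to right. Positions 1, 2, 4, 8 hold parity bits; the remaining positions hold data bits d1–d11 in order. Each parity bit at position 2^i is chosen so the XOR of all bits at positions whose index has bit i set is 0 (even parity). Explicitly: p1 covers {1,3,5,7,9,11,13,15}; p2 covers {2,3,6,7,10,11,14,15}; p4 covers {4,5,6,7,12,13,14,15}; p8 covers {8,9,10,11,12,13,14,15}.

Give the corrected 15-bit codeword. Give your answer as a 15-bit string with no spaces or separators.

s1 (pos 1,3,5,7,9,11,13,15): 1⊕0⊕1⊕1⊕1⊕1⊕1⊕1 = 1
s2 (pos 2,3,6,7,10,11,14,15): 1⊕0⊕0⊕1⊕1⊕1⊕0⊕1 = 1
s4 (pos 4,5,6,7,12,13,14,15): 1⊕1⊕0⊕1⊕0⊕1⊕0⊕1 = 1
s8 (pos 8,9,10,11,12,13,14,15): 1⊕1⊕1⊕1⊕0⊕1⊕0⊕1 = 0
Syndrome s8…s1 = 0111 → error at position 7.
Flip position 7: 110110111110101 → 110110011110101

110110011110101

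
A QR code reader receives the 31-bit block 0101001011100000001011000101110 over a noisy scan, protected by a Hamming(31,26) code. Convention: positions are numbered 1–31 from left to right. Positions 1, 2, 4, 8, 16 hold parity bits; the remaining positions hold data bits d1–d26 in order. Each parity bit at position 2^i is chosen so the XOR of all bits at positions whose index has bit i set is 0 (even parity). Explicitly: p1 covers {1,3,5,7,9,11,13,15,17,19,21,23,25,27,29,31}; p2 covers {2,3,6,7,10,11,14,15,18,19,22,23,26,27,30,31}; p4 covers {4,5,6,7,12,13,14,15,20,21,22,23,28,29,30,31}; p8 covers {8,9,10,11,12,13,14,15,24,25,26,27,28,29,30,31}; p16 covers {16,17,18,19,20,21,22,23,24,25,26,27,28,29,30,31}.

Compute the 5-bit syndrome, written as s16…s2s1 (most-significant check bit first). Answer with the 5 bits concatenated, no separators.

11100

s1 (pos 1,3,5,7,9,11,13,15,17,19,21,23,25,27,29,31): 0⊕0⊕0⊕1⊕1⊕1⊕0⊕0⊕0⊕1⊕1⊕0⊕0⊕0⊕1⊕0 = 0
s2 (pos 2,3,6,7,10,11,14,15,18,19,22,23,26,27,30,31): 1⊕0⊕0⊕1⊕1⊕1⊕0⊕0⊕0⊕1⊕1⊕0⊕1⊕0⊕1⊕0 = 0
s4 (pos 4,5,6,7,12,13,14,15,20,21,22,23,28,29,30,31): 1⊕0⊕0⊕1⊕0⊕0⊕0⊕0⊕0⊕1⊕1⊕0⊕1⊕1⊕1⊕0 = 1
s8 (pos 8,9,10,11,12,13,14,15,24,25,26,27,28,29,30,31): 0⊕1⊕1⊕1⊕0⊕0⊕0⊕0⊕0⊕0⊕1⊕0⊕1⊕1⊕1⊕0 = 1
s16 (pos 16,17,18,19,20,21,22,23,24,25,26,27,28,29,30,31): 0⊕0⊕0⊕1⊕0⊕1⊕1⊕0⊕0⊕0⊕1⊕0⊕1⊕1⊕1⊕0 = 1
Syndrome s16…s1 = 11100 → error at position 28.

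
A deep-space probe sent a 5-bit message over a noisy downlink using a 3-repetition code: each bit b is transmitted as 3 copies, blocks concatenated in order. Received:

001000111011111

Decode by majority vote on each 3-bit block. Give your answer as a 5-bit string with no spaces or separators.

Block 1 (001): 1 one → 0
Block 2 (000): 0 ones → 0
Block 3 (111): 3 ones → 1
Block 4 (011): 2 ones → 1
Block 5 (111): 3 ones → 1

00111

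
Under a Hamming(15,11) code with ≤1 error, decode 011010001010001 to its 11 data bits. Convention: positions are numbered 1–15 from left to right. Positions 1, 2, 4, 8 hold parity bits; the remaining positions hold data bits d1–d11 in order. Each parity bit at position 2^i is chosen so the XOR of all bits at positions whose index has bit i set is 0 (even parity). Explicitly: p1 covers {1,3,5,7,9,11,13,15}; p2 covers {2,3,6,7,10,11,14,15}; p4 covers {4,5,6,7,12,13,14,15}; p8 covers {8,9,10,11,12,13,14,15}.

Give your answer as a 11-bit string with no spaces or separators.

s1 (pos 1,3,5,7,9,11,13,15): 0⊕1⊕1⊕0⊕1⊕1⊕0⊕1 = 1
s2 (pos 2,3,6,7,10,11,14,15): 1⊕1⊕0⊕0⊕0⊕1⊕0⊕1 = 0
s4 (pos 4,5,6,7,12,13,14,15): 0⊕1⊕0⊕0⊕0⊕0⊕0⊕1 = 0
s8 (pos 8,9,10,11,12,13,14,15): 0⊕1⊕0⊕1⊕0⊕0⊕0⊕1 = 1
Syndrome s8…s1 = 1001 → error at position 9.
Flip position 9: 011010001010001 → 011010000010001
Read data bits from positions 3,5,6,7,9,10,11,12,13,14,15: 11000010001

11000010001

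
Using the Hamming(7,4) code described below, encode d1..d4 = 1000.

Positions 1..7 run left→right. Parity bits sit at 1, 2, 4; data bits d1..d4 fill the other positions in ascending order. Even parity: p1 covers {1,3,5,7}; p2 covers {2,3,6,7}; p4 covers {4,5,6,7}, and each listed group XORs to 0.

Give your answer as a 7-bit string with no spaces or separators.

Place data at non-parity positions: p1 p2 1 p4 0 0 0
p1 (pos 1,3,5,7): XOR of data positions = 1⊕0⊕0 = 1
p2 (pos 2,3,6,7): XOR of data positions = 1⊕0⊕0 = 1
p4 (pos 4,5,6,7): XOR of data positions = 0⊕0⊕0 = 0
Codeword: 1110000

1110000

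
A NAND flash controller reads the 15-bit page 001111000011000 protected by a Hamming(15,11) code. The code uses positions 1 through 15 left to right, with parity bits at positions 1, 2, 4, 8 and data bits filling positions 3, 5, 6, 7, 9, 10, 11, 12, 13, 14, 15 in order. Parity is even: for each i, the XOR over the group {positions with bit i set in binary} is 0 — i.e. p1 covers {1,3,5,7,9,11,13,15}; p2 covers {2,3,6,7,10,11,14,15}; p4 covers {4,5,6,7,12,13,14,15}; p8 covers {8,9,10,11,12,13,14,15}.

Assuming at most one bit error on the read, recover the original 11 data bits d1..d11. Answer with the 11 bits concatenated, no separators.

s1 (pos 1,3,5,7,9,11,13,15): 0⊕1⊕1⊕0⊕0⊕1⊕0⊕0 = 1
s2 (pos 2,3,6,7,10,11,14,15): 0⊕1⊕1⊕0⊕0⊕1⊕0⊕0 = 1
s4 (pos 4,5,6,7,12,13,14,15): 1⊕1⊕1⊕0⊕1⊕0⊕0⊕0 = 0
s8 (pos 8,9,10,11,12,13,14,15): 0⊕0⊕0⊕1⊕1⊕0⊕0⊕0 = 0
Syndrome s8…s1 = 0011 → error at position 3.
Flip position 3: 001111000011000 → 000111000011000
Read data bits from positions 3,5,6,7,9,10,11,12,13,14,15: 01100011000

01100011000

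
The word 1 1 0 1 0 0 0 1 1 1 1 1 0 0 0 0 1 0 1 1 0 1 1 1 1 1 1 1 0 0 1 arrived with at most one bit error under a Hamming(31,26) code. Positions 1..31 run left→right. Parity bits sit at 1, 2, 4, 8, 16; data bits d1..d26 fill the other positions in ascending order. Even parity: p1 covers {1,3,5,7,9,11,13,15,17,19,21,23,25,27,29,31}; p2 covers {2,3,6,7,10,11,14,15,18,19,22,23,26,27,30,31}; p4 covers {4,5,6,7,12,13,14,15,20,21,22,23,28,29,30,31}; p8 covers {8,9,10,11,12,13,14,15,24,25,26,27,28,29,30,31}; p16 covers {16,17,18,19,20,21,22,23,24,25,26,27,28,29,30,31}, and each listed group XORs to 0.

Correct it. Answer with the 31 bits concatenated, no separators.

1101000111110000101101111111000

s1 (pos 1,3,5,7,9,11,13,15,17,19,21,23,25,27,29,31): 1⊕0⊕0⊕0⊕1⊕1⊕0⊕0⊕1⊕1⊕0⊕1⊕1⊕1⊕0⊕1 = 1
s2 (pos 2,3,6,7,10,11,14,15,18,19,22,23,26,27,30,31): 1⊕0⊕0⊕0⊕1⊕1⊕0⊕0⊕0⊕1⊕1⊕1⊕1⊕1⊕0⊕1 = 1
s4 (pos 4,5,6,7,12,13,14,15,20,21,22,23,28,29,30,31): 1⊕0⊕0⊕0⊕1⊕0⊕0⊕0⊕1⊕0⊕1⊕1⊕1⊕0⊕0⊕1 = 1
s8 (pos 8,9,10,11,12,13,14,15,24,25,26,27,28,29,30,31): 1⊕1⊕1⊕1⊕1⊕0⊕0⊕0⊕1⊕1⊕1⊕1⊕1⊕0⊕0⊕1 = 1
s16 (pos 16,17,18,19,20,21,22,23,24,25,26,27,28,29,30,31): 0⊕1⊕0⊕1⊕1⊕0⊕1⊕1⊕1⊕1⊕1⊕1⊕1⊕0⊕0⊕1 = 1
Syndrome s16…s1 = 11111 → error at position 31.
Flip position 31: 1101000111110000101101111111001 → 1101000111110000101101111111000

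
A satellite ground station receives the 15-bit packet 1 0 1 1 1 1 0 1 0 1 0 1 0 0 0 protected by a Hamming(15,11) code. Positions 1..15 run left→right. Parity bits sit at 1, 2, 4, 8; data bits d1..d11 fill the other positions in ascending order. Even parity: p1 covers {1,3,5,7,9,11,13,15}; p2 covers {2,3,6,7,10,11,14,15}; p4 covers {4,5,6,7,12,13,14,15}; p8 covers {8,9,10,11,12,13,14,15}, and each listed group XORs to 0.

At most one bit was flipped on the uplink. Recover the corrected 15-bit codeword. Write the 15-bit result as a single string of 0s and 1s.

s1 (pos 1,3,5,7,9,11,13,15): 1⊕1⊕1⊕0⊕0⊕0⊕0⊕0 = 1
s2 (pos 2,3,6,7,10,11,14,15): 0⊕1⊕1⊕0⊕1⊕0⊕0⊕0 = 1
s4 (pos 4,5,6,7,12,13,14,15): 1⊕1⊕1⊕0⊕1⊕0⊕0⊕0 = 0
s8 (pos 8,9,10,11,12,13,14,15): 1⊕0⊕1⊕0⊕1⊕0⊕0⊕0 = 1
Syndrome s8…s1 = 1011 → error at position 11.
Flip position 11: 101111010101000 → 101111010111000

101111010111000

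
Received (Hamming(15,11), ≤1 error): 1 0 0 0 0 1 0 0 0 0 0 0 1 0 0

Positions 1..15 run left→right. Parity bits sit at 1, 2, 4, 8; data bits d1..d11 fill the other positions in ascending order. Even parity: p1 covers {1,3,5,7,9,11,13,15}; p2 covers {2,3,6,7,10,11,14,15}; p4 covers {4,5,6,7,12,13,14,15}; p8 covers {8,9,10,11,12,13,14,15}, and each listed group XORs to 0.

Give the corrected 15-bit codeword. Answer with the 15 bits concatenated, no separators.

100001000100100

s1 (pos 1,3,5,7,9,11,13,15): 1⊕0⊕0⊕0⊕0⊕0⊕1⊕0 = 0
s2 (pos 2,3,6,7,10,11,14,15): 0⊕0⊕1⊕0⊕0⊕0⊕0⊕0 = 1
s4 (pos 4,5,6,7,12,13,14,15): 0⊕0⊕1⊕0⊕0⊕1⊕0⊕0 = 0
s8 (pos 8,9,10,11,12,13,14,15): 0⊕0⊕0⊕0⊕0⊕1⊕0⊕0 = 1
Syndrome s8…s1 = 1010 → error at position 10.
Flip position 10: 100001000000100 → 100001000100100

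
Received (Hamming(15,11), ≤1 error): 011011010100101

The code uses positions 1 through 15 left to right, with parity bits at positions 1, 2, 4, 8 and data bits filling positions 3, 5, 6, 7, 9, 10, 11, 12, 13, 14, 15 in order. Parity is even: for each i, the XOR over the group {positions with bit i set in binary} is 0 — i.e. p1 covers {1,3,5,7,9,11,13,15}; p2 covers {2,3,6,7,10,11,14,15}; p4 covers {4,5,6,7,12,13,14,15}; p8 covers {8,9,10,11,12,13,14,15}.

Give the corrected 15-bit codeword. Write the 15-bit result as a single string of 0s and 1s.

s1 (pos 1,3,5,7,9,11,13,15): 0⊕1⊕1⊕0⊕0⊕0⊕1⊕1 = 0
s2 (pos 2,3,6,7,10,11,14,15): 1⊕1⊕1⊕0⊕1⊕0⊕0⊕1 = 1
s4 (pos 4,5,6,7,12,13,14,15): 0⊕1⊕1⊕0⊕0⊕1⊕0⊕1 = 0
s8 (pos 8,9,10,11,12,13,14,15): 1⊕0⊕1⊕0⊕0⊕1⊕0⊕1 = 0
Syndrome s8…s1 = 0010 → error at position 2.
Flip position 2: 011011010100101 → 001011010100101

001011010100101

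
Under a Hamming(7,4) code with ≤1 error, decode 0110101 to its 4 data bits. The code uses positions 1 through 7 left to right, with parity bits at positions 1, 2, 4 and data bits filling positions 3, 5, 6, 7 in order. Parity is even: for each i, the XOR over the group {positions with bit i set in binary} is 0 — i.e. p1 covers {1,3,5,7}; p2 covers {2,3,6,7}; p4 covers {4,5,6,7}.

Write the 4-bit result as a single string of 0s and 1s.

0101

s1 (pos 1,3,5,7): 0⊕1⊕1⊕1 = 1
s2 (pos 2,3,6,7): 1⊕1⊕0⊕1 = 1
s4 (pos 4,5,6,7): 0⊕1⊕0⊕1 = 0
Syndrome s4…s1 = 011 → error at position 3.
Flip position 3: 0110101 → 0100101
Read data bits from positions 3,5,6,7: 0101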